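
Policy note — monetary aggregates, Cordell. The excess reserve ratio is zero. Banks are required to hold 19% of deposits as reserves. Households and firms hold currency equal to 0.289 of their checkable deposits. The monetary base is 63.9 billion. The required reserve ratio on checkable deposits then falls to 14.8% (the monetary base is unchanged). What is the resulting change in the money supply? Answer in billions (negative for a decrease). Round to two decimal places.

Initially m₁ = (1 + 0.289) / (0.19 + 0.289) ≈ 2.69102, so M₁ = 2.69102 × 63.9 ≈ 171.9562 billion.
After the change m₂ = (1 + 0.289) / (0.148 + 0.289) ≈ 2.94966, so M₂ = 2.94966 × 63.9 ≈ 188.4833 billion.
ΔM = M₂ − M₁ = 188.4833 − 171.9562 = 16.5271 billion.

16.53 billion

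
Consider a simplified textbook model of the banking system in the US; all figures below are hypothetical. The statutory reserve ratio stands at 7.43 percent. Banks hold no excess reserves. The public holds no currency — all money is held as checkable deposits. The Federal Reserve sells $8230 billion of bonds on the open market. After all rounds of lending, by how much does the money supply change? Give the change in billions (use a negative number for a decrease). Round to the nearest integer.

The simple money multiplier is m = 1/rr = 1/0.0743 ≈ 13.45895.
An open-market sale reduces the monetary base by 8230 billion, so ΔM = m × ΔMB = 13.45895 × (−8230) = -110767.1585 billion.

-110767 billion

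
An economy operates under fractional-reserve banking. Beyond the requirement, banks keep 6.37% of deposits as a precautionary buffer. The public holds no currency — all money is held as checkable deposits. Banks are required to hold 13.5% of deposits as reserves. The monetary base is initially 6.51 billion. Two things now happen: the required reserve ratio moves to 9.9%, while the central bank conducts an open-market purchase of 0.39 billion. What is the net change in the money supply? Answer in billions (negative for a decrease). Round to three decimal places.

9.646 billion

Before: m₁ = 1 / (0.135 + 0.0637) ≈ 5.03271, MB₁ = 6.51, so M₁ = 5.03271 × 6.51 ≈ 32.7629 billion.
After: m₂ = 1 / (0.099 + 0.0637) ≈ 6.14628, MB₂ = 6.51 + 0.39 = 6.9, so M₂ = 6.14628 × 6.9 ≈ 42.4093 billion.
ΔM = M₂ − M₁ = 42.4093 − 32.7629 = 9.6464 billion.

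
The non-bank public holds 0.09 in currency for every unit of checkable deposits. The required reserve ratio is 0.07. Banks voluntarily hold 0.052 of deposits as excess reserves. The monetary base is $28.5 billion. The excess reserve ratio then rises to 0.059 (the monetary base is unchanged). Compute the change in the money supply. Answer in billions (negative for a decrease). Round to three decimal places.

-4.684 billion

Initially m₁ = (1 + 0.09) / (0.07 + 0.052 + 0.09) ≈ 5.141509, so M₁ = 5.141509 × 28.5 ≈ 146.533 billion.
After the change m₂ = (1 + 0.09) / (0.07 + 0.059 + 0.09) ≈ 4.977169, so M₂ = 4.977169 × 28.5 ≈ 141.8493 billion.
ΔM = M₂ − M₁ = 141.8493 − 146.533 = -4.6837 billion.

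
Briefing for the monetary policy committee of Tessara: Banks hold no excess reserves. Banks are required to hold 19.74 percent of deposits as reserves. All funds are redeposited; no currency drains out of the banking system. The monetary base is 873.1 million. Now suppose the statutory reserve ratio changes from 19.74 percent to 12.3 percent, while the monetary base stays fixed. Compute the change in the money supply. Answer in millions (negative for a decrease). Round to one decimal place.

Initially m₁ = 1 / (0.1974) ≈ 5.06586, so M₁ = 5.06586 × 873.1 ≈ 4423.0024 million.
After the change m₂ = 1 / (0.123) ≈ 8.13008, so M₂ = 8.13008 × 873.1 ≈ 7098.3728 million.
ΔM = M₂ − M₁ = 7098.3728 − 4423.0024 = 2675.3704 million.

2675.4 million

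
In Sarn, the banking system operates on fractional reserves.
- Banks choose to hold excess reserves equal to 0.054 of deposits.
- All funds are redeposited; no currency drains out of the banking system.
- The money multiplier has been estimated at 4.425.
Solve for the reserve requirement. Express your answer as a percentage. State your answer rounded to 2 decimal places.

17.20%

Using m = 4.425. Since m = (1 + c)/(c + rr + e), the denominator satisfies c + rr + e = (1 + c)/m = (1 + 0) / 4.425 ≈ 0.225989.
With c = 0 and e = 0.054, the reserve requirement is 0.225989 − 0 − 0.054 = 0.171989.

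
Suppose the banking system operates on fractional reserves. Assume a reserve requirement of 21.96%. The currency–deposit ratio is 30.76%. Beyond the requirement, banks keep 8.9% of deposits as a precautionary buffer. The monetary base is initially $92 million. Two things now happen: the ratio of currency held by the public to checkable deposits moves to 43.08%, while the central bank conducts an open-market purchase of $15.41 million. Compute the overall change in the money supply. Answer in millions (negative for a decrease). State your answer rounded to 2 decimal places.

Before: m₁ = (1 + 0.3076) / (0.2196 + 0.089 + 0.3076) ≈ 2.122038, MB₁ = 92, so M₁ = 2.122038 × 92 ≈ 195.2275 million.
After: m₂ = (1 + 0.4308) / (0.2196 + 0.089 + 0.4308) ≈ 1.935082, MB₂ = 92 + 15.41 = 107.41, so M₂ = 1.935082 × 107.41 ≈ 207.8472 million.
ΔM = M₂ − M₁ = 207.8472 − 195.2275 = 12.6197 million.

$12.62 million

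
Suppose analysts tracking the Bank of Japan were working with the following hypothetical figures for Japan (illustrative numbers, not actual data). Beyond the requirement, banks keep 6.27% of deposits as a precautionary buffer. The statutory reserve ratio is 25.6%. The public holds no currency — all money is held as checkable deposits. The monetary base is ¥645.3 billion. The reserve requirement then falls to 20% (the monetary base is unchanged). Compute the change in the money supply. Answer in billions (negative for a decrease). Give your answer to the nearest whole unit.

¥432 billion

Initially m₁ = 1 / (0.256 + 0.0627) ≈ 3.1377, so M₁ = 3.1377 × 645.3 ≈ 2024.7578 billion.
After the change m₂ = 1 / (0.2 + 0.0627) ≈ 3.8066, so M₂ = 3.8066 × 645.3 ≈ 2456.399 billion.
ΔM = M₂ − M₁ = 2456.399 − 2024.7578 = 431.6412 billion.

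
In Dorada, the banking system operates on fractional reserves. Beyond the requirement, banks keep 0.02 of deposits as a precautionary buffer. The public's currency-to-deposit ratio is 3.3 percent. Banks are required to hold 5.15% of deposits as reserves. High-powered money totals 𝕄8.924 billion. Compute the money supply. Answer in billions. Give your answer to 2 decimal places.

The money multiplier is m = (1 + c) / (rr + e + c) = (1 + 0.033) / (0.0515 + 0.02 + 0.033) ≈ 9.8852.
So M = m × MB = 9.8852 × 8.924 ≈ 88.2155 billion.

𝕄88.22 billion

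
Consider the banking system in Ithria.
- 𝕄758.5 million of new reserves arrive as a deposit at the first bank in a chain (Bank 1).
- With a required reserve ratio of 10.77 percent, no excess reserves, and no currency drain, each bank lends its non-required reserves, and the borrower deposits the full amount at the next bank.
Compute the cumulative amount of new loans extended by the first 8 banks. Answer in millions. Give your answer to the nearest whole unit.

𝕄3759 million

Bank i lends (1 − rr)^i of the original deposit: Bank 1 lends 758.5·0.8923 ≈ 676.8095, Bank 2 lends 758.5·0.8923² ≈ 603.9172, and so on.
Summing a geometric series: total = 758.5·[0.8923·(1 − 0.8923^8) / (1 − 0.8923)] ≈ 3758.7662 million.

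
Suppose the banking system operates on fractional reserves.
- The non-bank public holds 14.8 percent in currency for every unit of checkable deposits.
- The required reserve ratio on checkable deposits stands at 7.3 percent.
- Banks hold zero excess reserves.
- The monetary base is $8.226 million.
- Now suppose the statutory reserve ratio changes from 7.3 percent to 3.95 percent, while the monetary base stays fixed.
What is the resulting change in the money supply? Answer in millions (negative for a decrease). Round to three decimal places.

Initially m₁ = (1 + 0.148) / (0.073 + 0.148) ≈ 5.19457, so M₁ = 5.19457 × 8.226 ≈ 42.7305 million.
After the change m₂ = (1 + 0.148) / (0.0395 + 0.148) ≈ 6.12267, so M₂ = 6.12267 × 8.226 ≈ 50.3651 million.
ΔM = M₂ − M₁ = 50.3651 − 42.7305 = 7.6346 million.

$7.635 million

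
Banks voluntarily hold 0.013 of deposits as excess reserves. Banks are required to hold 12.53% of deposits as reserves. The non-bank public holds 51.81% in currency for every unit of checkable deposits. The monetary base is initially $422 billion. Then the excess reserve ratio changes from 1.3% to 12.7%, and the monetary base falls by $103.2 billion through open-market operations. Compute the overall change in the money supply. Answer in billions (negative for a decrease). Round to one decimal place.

-347.8 billion

Before: m₁ = (1 + 0.5181) / (0.1253 + 0.013 + 0.5181) ≈ 2.31277, MB₁ = 422, so M₁ = 2.31277 × 422 ≈ 975.9889 billion.
After: m₂ = (1 + 0.5181) / (0.1253 + 0.127 + 0.5181) ≈ 1.97053, MB₂ = 422 − 103.2 = 318.8, so M₂ = 1.97053 × 318.8 ≈ 628.205 billion.
ΔM = M₂ − M₁ = 628.205 − 975.9889 = -347.7839 billion.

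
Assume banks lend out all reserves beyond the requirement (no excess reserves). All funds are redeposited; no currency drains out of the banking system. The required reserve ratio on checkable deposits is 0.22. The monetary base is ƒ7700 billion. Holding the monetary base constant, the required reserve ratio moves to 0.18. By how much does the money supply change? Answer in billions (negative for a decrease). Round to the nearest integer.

Initially m₁ = 1 / (0.22) ≈ 4.54545, so M₁ = 4.54545 × 7700 = 34999.965 billion.
After the change m₂ = 1 / (0.18) ≈ 5.55556, so M₂ = 5.55556 × 7700 = 42777.812 billion.
ΔM = M₂ − M₁ = 42777.812 − 34999.965 = 7777.847 billion.

ƒ7778 billion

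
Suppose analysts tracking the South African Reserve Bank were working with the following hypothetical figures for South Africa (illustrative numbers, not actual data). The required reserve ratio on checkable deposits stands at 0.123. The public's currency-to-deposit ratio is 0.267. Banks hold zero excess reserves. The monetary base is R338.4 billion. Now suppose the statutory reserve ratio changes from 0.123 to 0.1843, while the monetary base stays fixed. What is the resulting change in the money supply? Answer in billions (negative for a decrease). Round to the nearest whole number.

Initially m₁ = (1 + 0.267) / (0.123 + 0.267) ≈ 3.2487, so M₁ = 3.2487 × 338.4 ≈ 1099.3601 billion.
After the change m₂ = (1 + 0.267) / (0.1843 + 0.267) ≈ 2.8074, so M₂ = 2.8074 × 338.4 ≈ 950.0242 billion.
ΔM = M₂ − M₁ = 950.0242 − 1099.3601 = -149.3359 billion.

-149 billion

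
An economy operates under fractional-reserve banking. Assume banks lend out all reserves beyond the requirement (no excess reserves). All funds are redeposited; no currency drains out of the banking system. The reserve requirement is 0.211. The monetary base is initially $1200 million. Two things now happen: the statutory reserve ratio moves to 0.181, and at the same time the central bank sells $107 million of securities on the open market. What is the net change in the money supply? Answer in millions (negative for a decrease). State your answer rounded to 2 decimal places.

Before: m₁ = 1 / (0.211) ≈ 4.7393365, MB₁ = 1200, so M₁ = 4.7393365 × 1200 = 5687.2038 million.
After: m₂ = 1 / (0.181) ≈ 5.5248619, MB₂ = 1200 − 107 = 1093, so M₂ = 5.5248619 × 1093 ≈ 6038.6741 million.
ΔM = M₂ − M₁ = 6038.6741 − 5687.2038 = 351.4703 million.

$351.47 million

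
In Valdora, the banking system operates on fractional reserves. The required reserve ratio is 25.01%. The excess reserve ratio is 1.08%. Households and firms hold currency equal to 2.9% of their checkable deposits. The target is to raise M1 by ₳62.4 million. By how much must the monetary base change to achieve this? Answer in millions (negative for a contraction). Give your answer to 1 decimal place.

The money multiplier is m = (1 + c) / (rr + e + c) = (1 + 0.029) / (0.2501 + 0.0108 + 0.029) ≈ 3.5495.
ΔMB = ΔM / m = (+62.4) / 3.5495 ≈ 17.5799 million.

₳17.6 million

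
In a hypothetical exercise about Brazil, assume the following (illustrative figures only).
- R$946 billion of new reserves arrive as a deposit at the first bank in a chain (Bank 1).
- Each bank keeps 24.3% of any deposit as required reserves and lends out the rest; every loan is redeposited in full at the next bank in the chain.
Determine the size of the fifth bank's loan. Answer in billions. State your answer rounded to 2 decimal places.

R$235.16 billion

Each bank lends a fraction (1 − rr) = 0.7570 of the deposit it receives, so Bank 5 receives 946·0.7570^4 and lends 946·0.7570^5 ≈ 235.1638 billion.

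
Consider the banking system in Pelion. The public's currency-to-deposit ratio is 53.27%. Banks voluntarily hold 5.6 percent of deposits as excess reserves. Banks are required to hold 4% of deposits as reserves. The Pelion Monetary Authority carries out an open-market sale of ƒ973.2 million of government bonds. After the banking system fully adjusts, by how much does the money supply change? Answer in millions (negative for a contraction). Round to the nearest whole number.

-2373 million

The money multiplier is m = (1 + c) / (rr + e + c) = (1 + 0.5327) / (0.04 + 0.056 + 0.5327) ≈ 2.4379.
The sale removes 973.2 million of base, so ΔM = m × ΔMB = 2.4379 × (−973.2) ≈ -2372.5643 million.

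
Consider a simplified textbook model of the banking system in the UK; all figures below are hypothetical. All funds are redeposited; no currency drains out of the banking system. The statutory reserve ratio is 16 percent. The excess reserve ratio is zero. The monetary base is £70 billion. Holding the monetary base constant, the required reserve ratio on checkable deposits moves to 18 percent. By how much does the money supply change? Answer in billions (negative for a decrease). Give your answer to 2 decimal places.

-48.61 billion

Initially m₁ = 1 / (0.16) = 6.25, so M₁ = 6.25 × 70 = 437.5 billion.
After the change m₂ = 1 / (0.18) ≈ 5.55556, so M₂ = 5.55556 × 70 = 388.8892 billion.
ΔM = M₂ − M₁ = 388.8892 − 437.5 = -48.6108 billion.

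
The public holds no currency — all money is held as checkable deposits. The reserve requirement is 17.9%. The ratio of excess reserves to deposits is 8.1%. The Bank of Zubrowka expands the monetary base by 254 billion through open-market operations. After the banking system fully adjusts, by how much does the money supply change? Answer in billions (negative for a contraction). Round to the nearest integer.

The money multiplier is m = 1 / (rr + e) = 1 / (0.179 + 0.081) ≈ 3.8462.
The purchase adds 254 billion of base, so ΔM = m × ΔMB = 3.8462 × (+254) = 976.9348 billion.

977 billion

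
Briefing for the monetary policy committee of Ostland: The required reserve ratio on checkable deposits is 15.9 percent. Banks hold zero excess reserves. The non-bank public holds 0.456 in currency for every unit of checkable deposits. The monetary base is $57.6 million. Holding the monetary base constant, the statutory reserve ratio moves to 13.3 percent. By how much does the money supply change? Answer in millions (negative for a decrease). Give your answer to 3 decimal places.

$6.020 million

Initially m₁ = (1 + 0.456) / (0.159 + 0.456) ≈ 2.367480, so M₁ = 2.367480 × 57.6 ≈ 136.3668 million.
After the change m₂ = (1 + 0.456) / (0.133 + 0.456) ≈ 2.471986, so M₂ = 2.471986 × 57.6 ≈ 142.3864 million.
ΔM = M₂ − M₁ = 142.3864 − 136.3668 = 6.0196 million.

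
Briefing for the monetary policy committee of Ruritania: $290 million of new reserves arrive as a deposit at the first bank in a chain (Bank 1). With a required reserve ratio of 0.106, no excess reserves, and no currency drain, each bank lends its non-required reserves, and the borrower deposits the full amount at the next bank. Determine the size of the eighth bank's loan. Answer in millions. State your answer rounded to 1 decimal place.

Each bank lends a fraction (1 − rr) = 0.8940 of the deposit it receives, so Bank 8 receives 290·0.8940^7 and lends 290·0.8940^8 ≈ 118.3309 million.

$118.3 million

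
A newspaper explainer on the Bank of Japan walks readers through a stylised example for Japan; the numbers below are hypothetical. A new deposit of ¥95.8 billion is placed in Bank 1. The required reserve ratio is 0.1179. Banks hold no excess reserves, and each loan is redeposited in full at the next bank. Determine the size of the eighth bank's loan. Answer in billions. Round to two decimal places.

¥35.12 billion

Each bank lends a fraction (1 − rr) = 0.8821 of the deposit it receives, so Bank 8 receives 95.8·0.8821^7 and lends 95.8·0.8821^8 ≈ 35.1162 billion.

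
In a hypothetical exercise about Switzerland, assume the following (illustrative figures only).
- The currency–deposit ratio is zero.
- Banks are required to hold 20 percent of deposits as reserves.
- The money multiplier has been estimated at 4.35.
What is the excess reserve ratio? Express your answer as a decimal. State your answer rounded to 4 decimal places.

0.0299

Using m = 4.35. Since m = (1 + c)/(c + rr + e), the denominator satisfies c + rr + e = (1 + c)/m = (1 + 0) / 4.35 ≈ 0.229885.
With c = 0 and rr = 0.2, the excess reserve ratio is 0.229885 − 0 − 0.2 = 0.029885.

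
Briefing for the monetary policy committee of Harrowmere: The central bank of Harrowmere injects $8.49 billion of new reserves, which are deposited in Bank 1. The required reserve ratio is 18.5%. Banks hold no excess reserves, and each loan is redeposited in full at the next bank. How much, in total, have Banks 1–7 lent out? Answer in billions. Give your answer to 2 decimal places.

$28.47 billion

Bank i lends (1 − rr)^i of the original deposit: Bank 1 lends 8.49·0.8150 ≈ 6.9193, Bank 2 lends 8.49·0.8150² ≈ 5.6393, and so on.
Summing a geometric series: total = 8.49·[0.8150·(1 − 0.8150^7) / (1 − 0.8150)] ≈ 28.4689 billion.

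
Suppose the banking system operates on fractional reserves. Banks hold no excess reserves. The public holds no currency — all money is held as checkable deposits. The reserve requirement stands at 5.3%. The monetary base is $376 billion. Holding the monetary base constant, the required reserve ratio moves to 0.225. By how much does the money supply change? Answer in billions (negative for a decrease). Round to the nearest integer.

Initially m₁ = 1 / (0.053) ≈ 18.8679, so M₁ = 18.8679 × 376 = 7094.3304 billion.
After the change m₂ = 1 / (0.225) ≈ 4.4444, so M₂ = 4.4444 × 376 = 1671.0944 billion.
ΔM = M₂ − M₁ = 1671.0944 − 7094.3304 = -5423.236 billion.

-5423 billion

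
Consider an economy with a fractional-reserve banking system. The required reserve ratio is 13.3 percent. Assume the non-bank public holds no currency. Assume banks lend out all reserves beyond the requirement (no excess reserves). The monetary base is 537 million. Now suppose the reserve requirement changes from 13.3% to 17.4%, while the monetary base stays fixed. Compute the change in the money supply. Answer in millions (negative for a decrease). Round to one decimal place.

Initially m₁ = 1 / (0.133) ≈ 7.51880, so M₁ = 7.51880 × 537 = 4037.5956 million.
After the change m₂ = 1 / (0.174) ≈ 5.74713, so M₂ = 5.74713 × 537 ≈ 3086.2088 million.
ΔM = M₂ − M₁ = 3086.2088 − 4037.5956 = -951.3868 million.

-951.4 million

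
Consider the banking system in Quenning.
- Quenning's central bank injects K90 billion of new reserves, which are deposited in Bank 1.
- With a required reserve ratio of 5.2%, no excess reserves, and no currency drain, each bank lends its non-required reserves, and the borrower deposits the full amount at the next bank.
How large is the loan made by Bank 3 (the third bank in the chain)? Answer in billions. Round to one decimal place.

K76.7 billion

Each bank lends a fraction (1 − rr) = 0.9480 of the deposit it receives, so Bank 3 receives 90·0.9480^2 and lends 90·0.9480^3 ≈ 76.6774 billion.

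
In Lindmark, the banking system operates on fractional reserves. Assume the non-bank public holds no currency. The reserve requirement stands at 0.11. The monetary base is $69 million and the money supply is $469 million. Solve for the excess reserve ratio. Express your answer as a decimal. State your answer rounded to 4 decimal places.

Using m = M/MB = 469/69 ≈ 6.797101. Since m = (1 + c)/(c + rr + e), the denominator satisfies c + rr + e = (1 + c)/m = (1 + 0) / 6.797101 ≈ 0.147122.
With c = 0 and rr = 0.11, the excess reserve ratio is 0.147122 − 0 − 0.11 = 0.037122.

0.0371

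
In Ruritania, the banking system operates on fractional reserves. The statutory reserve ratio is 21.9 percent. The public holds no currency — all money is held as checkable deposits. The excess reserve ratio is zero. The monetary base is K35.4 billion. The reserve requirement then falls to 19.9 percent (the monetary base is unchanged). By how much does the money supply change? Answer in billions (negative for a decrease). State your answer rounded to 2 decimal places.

K16.25 billion

Initially m₁ = 1 / (0.219) ≈ 4.56621, so M₁ = 4.56621 × 35.4 ≈ 161.6438 billion.
After the change m₂ = 1 / (0.199) ≈ 5.02513, so M₂ = 5.02513 × 35.4 ≈ 177.8896 billion.
ΔM = M₂ − M₁ = 177.8896 − 161.6438 = 16.2458 billion.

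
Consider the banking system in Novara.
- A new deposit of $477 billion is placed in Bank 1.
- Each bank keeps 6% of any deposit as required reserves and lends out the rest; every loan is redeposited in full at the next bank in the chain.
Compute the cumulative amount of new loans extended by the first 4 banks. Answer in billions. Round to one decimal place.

Bank i lends (1 − rr)^i of the original deposit: Bank 1 lends 477·0.9400 = 448.3800, Bank 2 lends 477·0.9400² = 421.4772, and so on.
Summing a geometric series: total = 477·[0.9400·(1 − 0.9400^4) / (1 − 0.9400)] ≈ 1638.4630 billion.

$1638.5 billion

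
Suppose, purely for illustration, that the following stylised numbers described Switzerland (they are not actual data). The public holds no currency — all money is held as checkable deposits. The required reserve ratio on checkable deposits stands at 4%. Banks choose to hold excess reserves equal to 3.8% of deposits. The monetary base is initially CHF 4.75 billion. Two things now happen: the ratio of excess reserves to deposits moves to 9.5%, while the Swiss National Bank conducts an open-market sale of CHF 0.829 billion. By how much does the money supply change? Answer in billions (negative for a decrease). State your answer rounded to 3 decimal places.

-31.853 billion

Before: m₁ = 1 / (0.04 + 0.038) ≈ 12.82051, MB₁ = 4.75, so M₁ = 12.82051 × 4.75 ≈ 60.8974 billion.
After: m₂ = 1 / (0.04 + 0.095) ≈ 7.40741, MB₂ = 4.75 − 0.829 = 3.921, so M₂ = 7.40741 × 3.921 ≈ 29.0445 billion.
ΔM = M₂ − M₁ = 29.0445 − 60.8974 = -31.8529 billion.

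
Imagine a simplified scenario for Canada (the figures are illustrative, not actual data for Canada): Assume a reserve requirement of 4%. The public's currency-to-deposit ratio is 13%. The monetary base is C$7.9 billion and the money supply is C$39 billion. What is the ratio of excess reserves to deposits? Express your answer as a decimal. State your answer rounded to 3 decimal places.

0.059

Using m = M/MB = 39/7.9 ≈ 4.936709. Since m = (1 + c)/(c + rr + e), the denominator satisfies c + rr + e = (1 + c)/m = (1 + 0.13) / 4.936709 ≈ 0.228897.
With c = 0.13 and rr = 0.04, the ratio of excess reserves to deposits is 0.228897 − 0.13 − 0.04 = 0.058897.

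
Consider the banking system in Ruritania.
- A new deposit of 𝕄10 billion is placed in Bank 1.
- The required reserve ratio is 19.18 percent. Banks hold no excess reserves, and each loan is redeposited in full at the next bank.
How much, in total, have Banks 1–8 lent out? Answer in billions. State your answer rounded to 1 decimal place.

𝕄34.5 billion

Bank i lends (1 − rr)^i of the original deposit: Bank 1 lends 10·0.8082 = 8.0820, Bank 2 lends 10·0.8082² ≈ 6.5319, and so on.
Summing a geometric series: total = 10·[0.8082·(1 − 0.8082^8) / (1 − 0.8082)] ≈ 34.4672 billion.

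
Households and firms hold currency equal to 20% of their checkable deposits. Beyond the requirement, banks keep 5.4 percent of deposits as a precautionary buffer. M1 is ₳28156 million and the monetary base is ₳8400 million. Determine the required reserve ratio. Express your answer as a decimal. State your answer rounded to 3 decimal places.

Using m = M/MB = 28156/8400 ≈ 3.351905. Since m = (1 + c)/(c + rr + e), the denominator satisfies c + rr + e = (1 + c)/m = (1 + 0.2) / 3.351905 ≈ 0.358005.
With c = 0.2 and e = 0.054, the required reserve ratio is 0.358005 − 0.2 − 0.054 = 0.104005.

0.104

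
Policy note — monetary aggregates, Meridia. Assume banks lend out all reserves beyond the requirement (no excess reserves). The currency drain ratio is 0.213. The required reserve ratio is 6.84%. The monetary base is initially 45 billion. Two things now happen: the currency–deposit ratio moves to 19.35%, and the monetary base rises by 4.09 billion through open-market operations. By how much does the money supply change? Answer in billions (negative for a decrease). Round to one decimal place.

Before: m₁ = (1 + 0.213) / (0.0684 + 0.213) ≈ 4.3106, MB₁ = 45, so M₁ = 4.3106 × 45 = 193.977 billion.
After: m₂ = (1 + 0.1935) / (0.0684 + 0.1935) ≈ 4.5571, MB₂ = 45 + 4.09 = 49.09, so M₂ = 4.5571 × 49.09 ≈ 223.708 billion.
ΔM = M₂ − M₁ = 223.708 − 193.977 = 29.731 billion.

29.7 billion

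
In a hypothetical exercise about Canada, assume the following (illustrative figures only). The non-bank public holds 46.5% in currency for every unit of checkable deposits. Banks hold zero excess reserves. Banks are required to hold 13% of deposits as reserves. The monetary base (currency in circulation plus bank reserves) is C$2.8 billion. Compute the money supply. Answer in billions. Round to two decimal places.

The money multiplier is m = (1 + c) / (rr + c) = (1 + 0.465) / (0.13 + 0.465) ≈ 2.4622.
So M = m × MB = 2.4622 × 2.8 ≈ 6.8942 billion.

C$6.89 billion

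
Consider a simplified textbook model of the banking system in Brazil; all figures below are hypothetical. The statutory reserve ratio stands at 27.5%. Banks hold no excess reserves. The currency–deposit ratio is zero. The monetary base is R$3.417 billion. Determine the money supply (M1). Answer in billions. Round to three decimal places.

With no currency drain or excess reserves, the money multiplier is m = 1/rr = 1/0.275 ≈ 3.63636.
Money supply M = m × MB = 3.63636 × 3.417 ≈ 12.4254 billion.

R$12.425 billion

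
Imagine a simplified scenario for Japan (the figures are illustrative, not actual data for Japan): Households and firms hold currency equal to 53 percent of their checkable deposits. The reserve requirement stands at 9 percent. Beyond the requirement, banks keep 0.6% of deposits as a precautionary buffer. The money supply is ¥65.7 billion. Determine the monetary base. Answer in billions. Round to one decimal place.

The money multiplier is m = (1 + c) / (rr + e + c) = (1 + 0.53) / (0.09 + 0.006 + 0.53) ≈ 2.4441.
MB = M / m = 65.7 / 2.4441 ≈ 26.8811 billion.

¥26.9 billion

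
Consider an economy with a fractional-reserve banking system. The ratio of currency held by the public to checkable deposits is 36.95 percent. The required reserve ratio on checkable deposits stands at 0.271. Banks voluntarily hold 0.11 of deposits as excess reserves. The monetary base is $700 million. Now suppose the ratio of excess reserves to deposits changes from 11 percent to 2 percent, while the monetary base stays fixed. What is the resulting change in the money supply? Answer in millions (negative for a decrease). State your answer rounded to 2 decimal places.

$174.05 million

Initially m₁ = (1 + 0.3695) / (0.271 + 0.11 + 0.3695) ≈ 1.824783, so M₁ = 1.824783 × 700 = 1277.3481 million.
After the change m₂ = (1 + 0.3695) / (0.271 + 0.02 + 0.3695) ≈ 2.073429, so M₂ = 2.073429 × 700 = 1451.4003 million.
ΔM = M₂ − M₁ = 1451.4003 − 1277.3481 = 174.0522 million.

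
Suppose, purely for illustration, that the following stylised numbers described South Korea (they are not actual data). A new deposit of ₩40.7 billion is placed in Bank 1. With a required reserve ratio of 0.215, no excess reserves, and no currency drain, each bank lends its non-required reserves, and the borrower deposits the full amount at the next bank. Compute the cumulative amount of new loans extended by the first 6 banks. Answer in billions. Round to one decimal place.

Bank i lends (1 − rr)^i of the original deposit: Bank 1 lends 40.7·0.7850 = 31.9495, Bank 2 lends 40.7·0.7850² ≈ 25.0804, and so on.
Summing a geometric series: total = 40.7·[0.7850·(1 − 0.7850^6) / (1 − 0.7850)] ≈ 113.8292 billion.

₩113.8 billion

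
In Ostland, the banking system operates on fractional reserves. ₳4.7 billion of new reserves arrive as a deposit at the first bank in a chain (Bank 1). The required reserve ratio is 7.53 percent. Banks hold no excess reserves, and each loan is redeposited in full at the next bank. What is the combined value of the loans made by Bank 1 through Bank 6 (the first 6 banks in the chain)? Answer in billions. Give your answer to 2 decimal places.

₳21.63 billion

Bank i lends (1 − rr)^i of the original deposit: Bank 1 lends 4.7·0.9247 ≈ 4.3461, Bank 2 lends 4.7·0.9247² ≈ 4.0188, and so on.
Summing a geometric series: total = 4.7·[0.9247·(1 − 0.9247^6) / (1 − 0.9247)] ≈ 21.6335 billion.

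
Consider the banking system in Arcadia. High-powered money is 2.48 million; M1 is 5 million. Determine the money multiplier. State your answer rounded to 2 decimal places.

2.02

The money multiplier is m = M / MB = 5 / 2.48 ≈ 2.01613.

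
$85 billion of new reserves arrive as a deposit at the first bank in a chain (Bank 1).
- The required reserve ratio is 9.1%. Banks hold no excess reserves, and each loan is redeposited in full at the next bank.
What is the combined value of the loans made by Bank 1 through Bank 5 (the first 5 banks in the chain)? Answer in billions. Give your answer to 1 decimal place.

$322.1 billion

Bank i lends (1 − rr)^i of the original deposit: Bank 1 lends 85·0.9090 = 77.2650, Bank 2 lends 85·0.9090² ≈ 70.2339, and so on.
Summing a geometric series: total = 85·[0.9090·(1 − 0.9090^5) / (1 − 0.9090)] ≈ 322.1263 billion.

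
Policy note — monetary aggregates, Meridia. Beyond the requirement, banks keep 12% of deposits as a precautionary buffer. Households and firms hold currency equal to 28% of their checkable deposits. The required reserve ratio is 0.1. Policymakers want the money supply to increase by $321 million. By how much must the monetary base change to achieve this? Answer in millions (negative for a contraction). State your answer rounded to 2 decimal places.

The money multiplier is m = (1 + c) / (rr + e + c) = (1 + 0.28) / (0.1 + 0.12 + 0.28) = 2.56.
ΔMB = ΔM / m = (+321) / 2.56 ≈ 125.3906 million.

$125.39 million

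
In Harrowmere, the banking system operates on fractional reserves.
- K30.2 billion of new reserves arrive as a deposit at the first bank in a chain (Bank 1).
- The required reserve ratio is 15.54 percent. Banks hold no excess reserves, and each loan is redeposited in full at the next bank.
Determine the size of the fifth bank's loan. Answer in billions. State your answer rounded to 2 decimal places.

K12.98 billion

Each bank lends a fraction (1 − rr) = 0.8446 of the deposit it receives, so Bank 5 receives 30.2·0.8446^4 and lends 30.2·0.8446^5 ≈ 12.9796 billion.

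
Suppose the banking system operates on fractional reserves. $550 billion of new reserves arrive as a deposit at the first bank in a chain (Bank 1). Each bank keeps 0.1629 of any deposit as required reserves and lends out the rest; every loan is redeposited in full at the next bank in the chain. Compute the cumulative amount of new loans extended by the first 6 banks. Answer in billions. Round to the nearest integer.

$1854 billion

Bank i lends (1 − rr)^i of the original deposit: Bank 1 lends 550·0.8371 = 460.4050, Bank 2 lends 550·0.8371² ≈ 385.4050, and so on.
Summing a geometric series: total = 550·[0.8371·(1 − 0.8371^6) / (1 − 0.8371)] ≈ 1853.8193 billion.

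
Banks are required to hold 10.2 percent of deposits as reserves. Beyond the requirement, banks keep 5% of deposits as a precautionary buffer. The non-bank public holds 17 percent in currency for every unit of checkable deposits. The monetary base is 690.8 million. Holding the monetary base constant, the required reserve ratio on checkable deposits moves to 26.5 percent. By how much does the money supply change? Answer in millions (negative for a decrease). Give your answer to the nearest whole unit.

Initially m₁ = (1 + 0.17) / (0.102 + 0.05 + 0.17) ≈ 3.6335, so M₁ = 3.6335 × 690.8 = 2510.0218 million.
After the change m₂ = (1 + 0.17) / (0.265 + 0.05 + 0.17) ≈ 2.4124, so M₂ = 2.4124 × 690.8 ≈ 1666.4859 million.
ΔM = M₂ − M₁ = 1666.4859 − 2510.0218 = -843.5359 million.

-844 million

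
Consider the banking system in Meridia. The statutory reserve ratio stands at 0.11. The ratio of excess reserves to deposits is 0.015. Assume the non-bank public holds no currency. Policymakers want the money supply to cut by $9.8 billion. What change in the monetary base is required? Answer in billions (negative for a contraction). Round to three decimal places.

The money multiplier is m = 1 / (rr + e) = 1 / (0.11 + 0.015) = 8.
ΔMB = ΔM / m = (−9.8) / 8 = -1.225 billion.

-1.225 billion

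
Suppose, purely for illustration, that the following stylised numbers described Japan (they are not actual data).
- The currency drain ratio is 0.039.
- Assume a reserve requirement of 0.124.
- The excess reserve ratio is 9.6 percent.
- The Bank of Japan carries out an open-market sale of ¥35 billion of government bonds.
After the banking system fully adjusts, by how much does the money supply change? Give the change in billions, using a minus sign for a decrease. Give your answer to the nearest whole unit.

-140 billion

The money multiplier is m = (1 + c) / (rr + e + c) = (1 + 0.039) / (0.124 + 0.096 + 0.039) ≈ 4.0116.
The sale removes 35 billion of base, so ΔM = m × ΔMB = 4.0116 × (−35) = -140.406 billion.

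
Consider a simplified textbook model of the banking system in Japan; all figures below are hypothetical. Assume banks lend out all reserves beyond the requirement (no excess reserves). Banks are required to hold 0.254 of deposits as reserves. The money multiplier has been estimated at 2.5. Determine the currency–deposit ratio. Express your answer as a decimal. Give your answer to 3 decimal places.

Using m = 2.5. From m = (1 + c)/(c + rr + e), rearranging gives 1 + c = m·(c + rr + e), so c·(1 − m) = m·(rr + e) − 1.
Hence c = [m·(rr + e) − 1]/(1 − m) = [2.5 × (0.254 + 0) − 1] / (1 − 2.5) ≈ 0.243333.

0.243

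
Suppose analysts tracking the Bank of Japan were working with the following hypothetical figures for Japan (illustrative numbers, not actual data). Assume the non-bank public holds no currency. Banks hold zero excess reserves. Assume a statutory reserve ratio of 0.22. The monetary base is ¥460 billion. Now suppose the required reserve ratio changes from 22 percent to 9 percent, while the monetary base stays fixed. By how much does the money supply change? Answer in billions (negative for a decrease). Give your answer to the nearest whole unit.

Initially m₁ = 1 / (0.22) ≈ 4.5455, so M₁ = 4.5455 × 460 = 2090.93 billion.
After the change m₂ = 1 / (0.09) ≈ 11.1111, so M₂ = 11.1111 × 460 = 5111.106 billion.
ΔM = M₂ − M₁ = 5111.106 − 2090.93 = 3020.176 billion.

¥3020 billion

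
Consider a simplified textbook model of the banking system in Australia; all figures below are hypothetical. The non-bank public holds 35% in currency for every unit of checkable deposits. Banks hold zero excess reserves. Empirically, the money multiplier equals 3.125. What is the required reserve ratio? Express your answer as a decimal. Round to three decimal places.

Using m = 3.125. Since m = (1 + c)/(c + rr + e), the denominator satisfies c + rr + e = (1 + c)/m = (1 + 0.35) / 3.125 = 0.432000.
With c = 0.35 and e = 0, the required reserve ratio is 0.432000 − 0.35 − 0 = 0.082.

0.082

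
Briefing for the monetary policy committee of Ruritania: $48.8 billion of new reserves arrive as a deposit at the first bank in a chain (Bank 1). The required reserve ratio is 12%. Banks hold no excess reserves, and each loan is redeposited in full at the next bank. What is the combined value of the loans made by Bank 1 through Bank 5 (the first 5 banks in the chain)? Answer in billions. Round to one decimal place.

$169.0 billion

Bank i lends (1 − rr)^i of the original deposit: Bank 1 lends 48.8·0.8800 = 42.9440, Bank 2 lends 48.8·0.8800² ≈ 37.7907, and so on.
Summing a geometric series: total = 48.8·[0.8800·(1 − 0.8800^5) / (1 − 0.8800)] ≈ 169.0090 billion.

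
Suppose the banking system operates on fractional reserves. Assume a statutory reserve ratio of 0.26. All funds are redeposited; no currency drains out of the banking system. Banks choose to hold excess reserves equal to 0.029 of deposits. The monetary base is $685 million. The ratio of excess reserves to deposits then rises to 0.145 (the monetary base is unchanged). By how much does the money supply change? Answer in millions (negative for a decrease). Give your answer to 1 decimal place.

-678.9 million

Initially m₁ = 1 / (0.26 + 0.029) ≈ 3.46021, so M₁ = 3.46021 × 685 ≈ 2370.2438 million.
After the change m₂ = 1 / (0.26 + 0.145) ≈ 2.46914, so M₂ = 2.46914 × 685 = 1691.3609 million.
ΔM = M₂ − M₁ = 1691.3609 − 2370.2438 = -678.8829 million.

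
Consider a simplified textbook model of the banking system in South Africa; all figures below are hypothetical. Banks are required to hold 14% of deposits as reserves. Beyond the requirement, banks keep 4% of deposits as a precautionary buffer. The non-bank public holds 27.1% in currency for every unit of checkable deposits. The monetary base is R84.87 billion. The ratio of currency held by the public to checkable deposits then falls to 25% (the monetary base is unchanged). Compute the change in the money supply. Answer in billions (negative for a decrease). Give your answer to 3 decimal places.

R7.536 billion

Initially m₁ = (1 + 0.271) / (0.14 + 0.04 + 0.271) ≈ 2.818182, so M₁ = 2.818182 × 84.87 ≈ 239.1791 billion.
After the change m₂ = (1 + 0.25) / (0.14 + 0.04 + 0.25) ≈ 2.906977, so M₂ = 2.906977 × 84.87 ≈ 246.7151 billion.
ΔM = M₂ − M₁ = 246.7151 − 239.1791 = 7.536 billion.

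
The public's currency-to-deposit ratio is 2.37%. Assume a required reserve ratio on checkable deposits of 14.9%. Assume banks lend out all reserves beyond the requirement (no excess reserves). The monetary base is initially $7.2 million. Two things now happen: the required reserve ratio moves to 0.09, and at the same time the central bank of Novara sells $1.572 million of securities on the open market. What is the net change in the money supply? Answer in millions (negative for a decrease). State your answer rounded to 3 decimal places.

Before: m₁ = (1 + 0.0237) / (0.149 + 0.0237) ≈ 5.92762, MB₁ = 7.2, so M₁ = 5.92762 × 7.2 ≈ 42.6789 million.
After: m₂ = (1 + 0.0237) / (0.09 + 0.0237) ≈ 9.00352, MB₂ = 7.2 − 1.572 = 5.628, so M₂ = 9.00352 × 5.628 ≈ 50.6718 million.
ΔM = M₂ − M₁ = 50.6718 − 42.6789 = 7.9929 million.

$7.993 million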